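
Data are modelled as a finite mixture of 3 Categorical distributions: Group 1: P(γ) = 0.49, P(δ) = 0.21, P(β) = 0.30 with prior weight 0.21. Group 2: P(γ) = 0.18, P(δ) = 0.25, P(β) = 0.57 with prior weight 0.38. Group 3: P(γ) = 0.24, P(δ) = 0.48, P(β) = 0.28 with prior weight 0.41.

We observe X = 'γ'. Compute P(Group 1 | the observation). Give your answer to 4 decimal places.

Apply Bayes' rule: the posterior for each component is proportional to its prior times its likelihood at x.
Component likelihoods at x = 'γ':
  p_1 = P(γ | comp) = 0.49
  p_2 = P(γ | comp) = 0.18
  p_3 = P(γ | comp) = 0.24
Unnormalised posteriors:
  P(Z=1)·p_1 = 0.21 × 0.49 = 0.1029
  P(Z=2)·p_2 = 0.38 × 0.18 = 0.0684
  P(Z=3)·p_3 = 0.41 × 0.24 = 0.0984
Denominator: 0.1029 + 0.0684 + 0.0984 = 0.2697
P(Group 1 | x) = 0.1029 / 0.2697 ≈ 0.3815

0.3815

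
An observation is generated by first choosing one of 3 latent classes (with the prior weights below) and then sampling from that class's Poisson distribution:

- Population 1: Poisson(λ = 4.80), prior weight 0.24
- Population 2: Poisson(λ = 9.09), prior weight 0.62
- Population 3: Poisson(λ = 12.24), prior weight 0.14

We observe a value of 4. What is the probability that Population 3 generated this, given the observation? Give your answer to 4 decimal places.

Posterior ∝ prior × likelihood, so P(k | x) ∝ w_k f_k(x); normalise over all components.
Component likelihoods at x = 4:
  L_1 = 0.182029
  L_2 = 0.0320854
  L_3 = 0.00452012
Unnormalised posteriors:
  w_1·L_1 = 0.24 × 0.182029 = 0.0436869
  w_2·L_2 = 0.62 × 0.0320854 = 0.0198929
  w_3·L_3 = 0.14 × 0.00452012 = 0.000632817
Sum: 0.0436869 + 0.0198929 + 0.000632817 = 0.0642127
So the posterior for Population 3 is 0.000632817 / 0.0642127 ≈ 0.0099.

0.0099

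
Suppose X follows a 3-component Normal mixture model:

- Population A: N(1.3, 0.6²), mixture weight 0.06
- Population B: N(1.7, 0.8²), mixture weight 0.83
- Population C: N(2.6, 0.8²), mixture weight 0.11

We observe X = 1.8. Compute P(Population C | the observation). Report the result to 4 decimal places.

0.0705

By Bayes' theorem, P(k | x) = w_k f_k(x) / Σ_j w_j f_j(x).
Component likelihoods at x = 1.8:
  L_A = (1/(0.6·√(2π)))·exp(−(1.8−1.3)²/(2·0.6²)) = 0.664904·exp(-0.34722) = 0.469853
  L_B = (1/(0.8·√(2π)))·exp(−(1.8−1.7)²/(2·0.8²)) = 0.498678·exp(-0.00781) = 0.494797
  L_C = (1/(0.8·√(2π)))·exp(−(1.8−2.6)²/(2·0.8²)) = 0.498678·exp(-0.50000) = 0.302463
Prior × likelihood for each component:
  w_A·L_A = 0.06 × 0.469853 = 0.0281912
  w_B·L_B = 0.83 × 0.494797 = 0.410682
  w_C·L_C = 0.11 × 0.302463 = 0.033271
Marginal: 0.0281912 + 0.410682 + 0.033271 = 0.472144
P(Population C | 1.8) ≈ 0.0705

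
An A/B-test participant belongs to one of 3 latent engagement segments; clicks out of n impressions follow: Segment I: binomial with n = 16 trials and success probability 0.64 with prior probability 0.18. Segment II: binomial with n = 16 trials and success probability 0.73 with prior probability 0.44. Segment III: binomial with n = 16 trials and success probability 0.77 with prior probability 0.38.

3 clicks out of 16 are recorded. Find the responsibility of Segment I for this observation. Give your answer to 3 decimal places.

0.912

By Bayes' theorem, P(k | x) = P(Z=k) f_k(x) / Σ_j P(Z=j) f_j(x).
Binomial probabilities:
  p_I = 0.000250415
  p_II = 8.82847e-06
  p_III = 1.28861e-06
Weight by the priors:
  P(Z=I)·p_I = 0.18 × 0.000250415 = 4.50747e-05
  P(Z=II)·p_II = 0.44 × 8.82847e-06 = 3.88453e-06
  P(Z=III)·p_III = 0.38 × 1.28861e-06 = 4.89672e-07
Denominator: 4.50747e-05 + 3.88453e-06 + 4.89672e-07 = 4.94489e-05
Responsibility of Segment I: 4.50747e-05 / 4.94489e-05 ≈ 0.912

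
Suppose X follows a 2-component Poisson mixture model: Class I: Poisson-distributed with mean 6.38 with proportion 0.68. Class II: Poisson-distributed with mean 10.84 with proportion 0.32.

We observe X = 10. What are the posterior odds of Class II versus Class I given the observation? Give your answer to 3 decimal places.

Since P(k|x) ∝ P(Z=k) f_k(x), the posterior odds are P(Z=i) f_i(x) / (P(Z=j) f_j(x)).
Component likelihoods at x = 10:
  f_I = e^(−6.38)·6.38^10/10! = 0.0521969
  f_II = e^(−10.84)·10.84^10/10! = 0.120998
Posterior odds = (P(Z=II)·f_II) / (P(Z=I)·f_I) = (0.32·0.120998) / (0.68·0.0521969) = 0.0387193 / 0.0354939 ≈ 1.091

1.091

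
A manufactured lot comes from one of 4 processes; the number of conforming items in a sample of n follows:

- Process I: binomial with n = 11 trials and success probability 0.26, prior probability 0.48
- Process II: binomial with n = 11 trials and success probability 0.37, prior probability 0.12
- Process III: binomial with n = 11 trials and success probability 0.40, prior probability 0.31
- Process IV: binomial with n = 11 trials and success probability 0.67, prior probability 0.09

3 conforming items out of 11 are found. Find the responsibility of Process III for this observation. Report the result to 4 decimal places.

By Bayes' theorem, P(k | x) = π_k f_k(x) / Σ_j π_j f_j(x).
Evaluate each component's likelihood at the observed value:
  p_I = C(11,3)·0.26^3·0.74^8 = 165·0.017576·0.0899195 = 0.26077
  p_II = C(11,3)·0.37^3·0.63^8 = 165·0.050653·0.0248156 = 0.207402
  p_III = C(11,3)·0.40^3·0.60^8 = 165·0.064·0.0167962 = 0.177367
  p_IV = C(11,3)·0.67^3·0.33^8 = 165·0.300763·0.000140641 = 0.00697943
Multiply by the mixture weights:
  π_I·p_I = 0.48 × 0.26077 = 0.12517
  π_II·p_II = 0.12 × 0.207402 = 0.0248883
  π_III·p_III = 0.31 × 0.177367 = 0.0549839
  π_IV·p_IV = 0.09 × 0.00697943 = 0.000628149
Normaliser: 0.12517 + 0.0248883 + 0.0549839 + 0.000628149 = 0.20567
So the posterior for Process III is 0.0549839 / 0.20567 ≈ 0.2673.

0.2673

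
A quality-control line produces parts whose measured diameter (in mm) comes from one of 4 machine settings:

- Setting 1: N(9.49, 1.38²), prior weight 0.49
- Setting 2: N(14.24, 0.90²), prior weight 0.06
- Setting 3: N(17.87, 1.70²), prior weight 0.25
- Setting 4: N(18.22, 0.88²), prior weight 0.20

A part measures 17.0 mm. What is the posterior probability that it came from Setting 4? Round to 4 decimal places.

0.4015

P(component k | x) = π_k·f_k(x) / marginal(x), where marginal(x) = Σ_j π_j·f_j(x).
Evaluate each component's likelihood at the observed value:
  L_1 = (1/(1.38·√(2π)))·exp(−(17.0−9.49)²/(2·1.38²)) = 0.289089·exp(-14.80784) = 1.07169e-07
  L_2 = (1/(0.90·√(2π)))·exp(−(17.0−14.24)²/(2·0.90²)) = 0.443269·exp(-4.70222) = 0.00402271
  L_3 = (1/(1.70·√(2π)))·exp(−(17.0−17.87)²/(2·1.70²)) = 0.234672·exp(-0.13095) = 0.205868
  L_4 = (1/(0.88·√(2π)))·exp(−(17.0−18.22)²/(2·0.88²)) = 0.453344·exp(-0.96100) = 0.173408
Prior × likelihood for each component:
  π_1·L_1 = 0.49 × 1.07169e-07 = 5.25127e-08
  π_2·L_2 = 0.06 × 0.00402271 = 0.000241362
  π_3·L_3 = 0.25 × 0.205868 = 0.0514671
  π_4·L_4 = 0.20 × 0.173408 = 0.0346816
Evidence: 5.25127e-08 + 0.000241362 + 0.0514671 + 0.0346816 = 0.0863901
P(Setting 4 | x) = 0.0346816 / 0.0863901 ≈ 0.4015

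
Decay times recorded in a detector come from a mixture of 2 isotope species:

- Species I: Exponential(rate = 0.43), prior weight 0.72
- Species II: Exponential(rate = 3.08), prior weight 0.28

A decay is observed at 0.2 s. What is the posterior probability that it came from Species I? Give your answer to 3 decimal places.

Posterior ∝ prior × likelihood, so P(k | x) ∝ π_k f_k(x); normalise over all components.
Exponential densities:
  L_I = 0.43·e^(−0.43·0.2) = 0.43·e^(−0.0860) = 0.394566
  L_II = 3.08·e^(−3.08·0.2) = 3.08·e^(−0.6160) = 1.66351
Prior × likelihood for each component:
  π_I·L_I = 0.72 × 0.394566 = 0.284087
  π_II·L_II = 0.28 × 1.66351 = 0.465783
Sum: 0.284087 + 0.465783 = 0.74987
P(Species I | x) = 0.284087 / 0.74987 ≈ 0.379

0.379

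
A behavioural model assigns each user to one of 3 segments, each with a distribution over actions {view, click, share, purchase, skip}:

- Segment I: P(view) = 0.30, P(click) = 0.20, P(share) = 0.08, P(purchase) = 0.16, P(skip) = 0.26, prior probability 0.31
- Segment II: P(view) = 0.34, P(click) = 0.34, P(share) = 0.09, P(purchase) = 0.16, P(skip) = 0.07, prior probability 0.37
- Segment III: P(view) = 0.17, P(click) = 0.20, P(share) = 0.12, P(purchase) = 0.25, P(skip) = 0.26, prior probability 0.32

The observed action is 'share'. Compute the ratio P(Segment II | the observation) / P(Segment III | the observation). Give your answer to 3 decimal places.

0.867

The posterior odds equal the prior odds times the likelihood ratio: (P(Z=i)/P(Z=j))·(f_i(x)/f_j(x)).
Categorical probabilities:
  L_I = 0.08
  L_II = 0.09
  L_III = 0.12
Odds = (0.37/0.32) × (0.09/0.12) = 1.15625 × 0.75 ≈ 0.867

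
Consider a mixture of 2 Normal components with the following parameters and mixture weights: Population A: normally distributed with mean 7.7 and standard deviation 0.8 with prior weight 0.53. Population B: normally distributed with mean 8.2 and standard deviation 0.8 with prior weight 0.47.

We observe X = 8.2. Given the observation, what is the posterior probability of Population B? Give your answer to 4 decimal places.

The responsibility of component k is π_k f_k(x) divided by Σ_j π_j f_j(x).
Evaluate each component's likelihood at the observed value:
  L_A = 0.410201
  L_B = 0.498678
Multiply by the mixture weights:
  π_A·L_A = 0.53 × 0.410201 = 0.217407
  π_B·L_B = 0.47 × 0.498678 = 0.234379
Evidence: 0.217407 + 0.234379 = 0.451785
P(Population B | data) ≈ 0.5188

0.5188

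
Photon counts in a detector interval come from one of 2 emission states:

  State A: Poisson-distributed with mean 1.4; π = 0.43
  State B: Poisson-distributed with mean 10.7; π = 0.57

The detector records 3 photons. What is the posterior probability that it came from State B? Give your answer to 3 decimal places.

The responsibility of component k is w_k f_k(x) divided by Σ_j w_j f_j(x).
Component likelihoods at x = 3 photons:
  f_A = 0.112777
  f_B = 0.00460309
Unnormalised posteriors:
  w_A·f_A = 0.43 × 0.112777 = 0.0484941
  w_B·f_B = 0.57 × 0.00460309 = 0.00262376
Normaliser: 0.0484941 + 0.00262376 = 0.0511179
P(State B | the observation) ≈ 0.051

0.051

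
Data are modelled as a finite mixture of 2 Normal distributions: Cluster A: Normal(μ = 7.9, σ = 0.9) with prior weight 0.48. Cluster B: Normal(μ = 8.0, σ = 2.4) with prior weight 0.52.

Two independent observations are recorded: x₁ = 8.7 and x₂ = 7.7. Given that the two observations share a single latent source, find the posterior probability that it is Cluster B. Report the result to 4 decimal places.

By Bayes' theorem, P(k | x) = π_k f_k(x) / Σ_j π_j f_j(x).
Since both observations come from the same component, the likelihood for component k is f_k(x₁)·f_k(x₂).
  p_A = [0.298603] × [0.432458] = 0.129133
  p_B = [0.159304] × [0.164932] = 0.0262744
Multiply by the mixture weights:
  π_A·p_A = 0.48 × 0.129133 = 0.061984
  π_B·p_B = 0.52 × 0.0262744 = 0.0136627
Denominator: 0.061984 + 0.0136627 = 0.0756467
So the posterior for Cluster B is 0.0136627 / 0.0756467 ≈ 0.1806.

0.1806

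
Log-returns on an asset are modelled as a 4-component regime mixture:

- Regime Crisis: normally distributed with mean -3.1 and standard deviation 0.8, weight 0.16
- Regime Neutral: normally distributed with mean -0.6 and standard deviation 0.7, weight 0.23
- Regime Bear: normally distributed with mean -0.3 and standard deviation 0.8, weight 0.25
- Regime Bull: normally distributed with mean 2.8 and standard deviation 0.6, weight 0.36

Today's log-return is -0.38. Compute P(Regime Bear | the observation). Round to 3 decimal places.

0.498

The responsibility of component k is π_k f_k(x) divided by Σ_j π_j f_j(x).
Component likelihoods at x = -0.38:
  L_Crisis = (1/(0.8·√(2π)))·exp(−(-0.38−-3.1)²/(2·0.8²)) = 0.498678·exp(-5.78000) = 0.00154027
  L_Neutral = (1/(0.7·√(2π)))·exp(−(-0.38−-0.6)²/(2·0.7²)) = 0.569918·exp(-0.04939) = 0.542454
  L_Bear = (1/(0.8·√(2π)))·exp(−(-0.38−-0.3)²/(2·0.8²)) = 0.498678·exp(-0.00500) = 0.496191
  L_Bull = (1/(0.6·√(2π)))·exp(−(-0.38−2.8)²/(2·0.6²)) = 0.664904·exp(-14.04500) = 5.28558e-07
Prior × likelihood for each component:
  π_Crisis·L_Crisis = 0.16 × 0.00154027 = 0.000246444
  π_Neutral·L_Neutral = 0.23 × 0.542454 = 0.124765
  π_Bear·L_Bear = 0.25 × 0.496191 = 0.124048
  π_Bull·L_Bull = 0.36 × 5.28558e-07 = 1.90281e-07
Sum: 0.000246444 + 0.124765 + 0.124048 + 1.90281e-07 = 0.249059
P(Regime Bear | the observation) = 0.124048 / 0.249059 ≈ 0.498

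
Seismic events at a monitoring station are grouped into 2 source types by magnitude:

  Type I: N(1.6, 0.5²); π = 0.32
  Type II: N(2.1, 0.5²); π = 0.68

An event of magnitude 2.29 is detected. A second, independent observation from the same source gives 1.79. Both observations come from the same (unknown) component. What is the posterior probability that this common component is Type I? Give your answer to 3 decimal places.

P(component k | x) = π_k·f_k(x) / marginal(x), where marginal(x) = Σ_j π_j·f_j(x).
Since both observations come from the same component, the likelihood for component k is f_k(x₁)·f_k(x₂).
  L_I = [(1/(0.5·√(2π)))·exp(−(2.29−1.6)²/(2·0.5²)) = 0.797885·exp(-0.95220) = 0.307897] × [0.742308] = 0.228554
  L_II = [(1/(0.5·√(2π)))·exp(−(2.29−2.1)²/(2·0.5²)) = 0.797885·exp(-0.07220) = 0.742308] × [0.658368] = 0.488712
Prior × likelihood for each component:
  π_I·L_I = 0.32 × 0.228554 = 0.0731373
  π_II·L_II = 0.68 × 0.488712 = 0.332324
Denominator: 0.0731373 + 0.332324 = 0.405461
Responsibility of Type I: 0.0731373 / 0.405461 ≈ 0.180

0.180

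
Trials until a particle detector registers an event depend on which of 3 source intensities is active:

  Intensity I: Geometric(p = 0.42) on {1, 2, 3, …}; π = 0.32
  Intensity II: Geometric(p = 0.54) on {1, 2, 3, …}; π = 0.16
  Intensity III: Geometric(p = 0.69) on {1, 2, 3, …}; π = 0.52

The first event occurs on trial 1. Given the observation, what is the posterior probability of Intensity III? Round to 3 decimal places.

Apply Bayes' rule: the posterior for each component is proportional to its prior times its likelihood at x.
Evaluate each component's likelihood at the observed value:
  p_I = 0.42·(1−0.42)^0 = 0.42·1 = 0.42
  p_II = 0.54·(1−0.54)^0 = 0.54·1 = 0.54
  p_III = 0.69·(1−0.69)^0 = 0.69·1 = 0.69
Weight by the priors:
  w_I·p_I = 0.32 × 0.42 = 0.1344
  w_II·p_II = 0.16 × 0.54 = 0.0864
  w_III·p_III = 0.52 × 0.69 = 0.3588
Marginal: 0.1344 + 0.0864 + 0.3588 = 0.5796
Responsibility of Intensity III: 0.3588 / 0.5796 ≈ 0.619

0.619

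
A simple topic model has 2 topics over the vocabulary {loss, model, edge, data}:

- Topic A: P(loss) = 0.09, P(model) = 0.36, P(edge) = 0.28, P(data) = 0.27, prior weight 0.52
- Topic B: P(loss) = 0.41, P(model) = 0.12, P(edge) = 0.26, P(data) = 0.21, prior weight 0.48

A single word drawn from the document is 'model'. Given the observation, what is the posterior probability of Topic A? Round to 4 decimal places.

0.7647

P(component k | x) = π_k·f_k(x) / marginal(x), where marginal(x) = Σ_j π_j·f_j(x).
Component likelihoods at x = 'model':
  L_A = 0.36
  L_B = 0.12
Weight by the priors:
  π_A·L_A = 0.52 × 0.36 = 0.1872
  π_B·L_B = 0.48 × 0.12 = 0.0576
Normaliser: 0.1872 + 0.0576 = 0.2448
So the posterior for Topic A is 0.1872 / 0.2448 ≈ 0.7647.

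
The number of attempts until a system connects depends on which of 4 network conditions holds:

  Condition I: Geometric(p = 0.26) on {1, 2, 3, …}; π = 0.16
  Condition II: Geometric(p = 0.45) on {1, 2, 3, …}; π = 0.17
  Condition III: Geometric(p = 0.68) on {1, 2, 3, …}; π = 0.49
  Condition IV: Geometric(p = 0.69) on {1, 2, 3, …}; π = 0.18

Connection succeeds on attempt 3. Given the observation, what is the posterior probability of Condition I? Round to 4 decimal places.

By Bayes' theorem, P(k | x) = π_k f_k(x) / Σ_j π_j f_j(x).
Geometric probabilities:
  p_I = 0.26·(1−0.26)^2 = 0.26·0.5476 = 0.142376
  p_II = 0.45·(1−0.45)^2 = 0.45·0.3025 = 0.136125
  p_III = 0.68·(1−0.68)^2 = 0.68·0.1024 = 0.069632
  p_IV = 0.69·(1−0.69)^2 = 0.69·0.0961 = 0.066309
Weight by the priors:
  π_I·p_I = 0.16 × 0.142376 = 0.0227802
  π_II·p_II = 0.17 × 0.136125 = 0.0231413
  π_III·p_III = 0.49 × 0.069632 = 0.0341197
  π_IV·p_IV = 0.18 × 0.066309 = 0.0119356
Marginal: 0.0227802 + 0.0231413 + 0.0341197 + 0.0119356 = 0.0919767
So the posterior for Condition I is 0.0227802 / 0.0919767 ≈ 0.2477.

0.2477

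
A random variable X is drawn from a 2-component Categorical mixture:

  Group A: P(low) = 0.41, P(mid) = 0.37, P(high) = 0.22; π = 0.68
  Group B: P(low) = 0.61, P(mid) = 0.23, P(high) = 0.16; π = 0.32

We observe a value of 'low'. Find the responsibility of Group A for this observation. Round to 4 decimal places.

0.5882

Posterior ∝ prior × likelihood, so P(k | x) ∝ w_k f_k(x); normalise over all components.
Component likelihoods at x = 'low':
  f_A = 0.41
  f_B = 0.61
Weight by the priors:
  w_A·f_A = 0.68 × 0.41 = 0.2788
  w_B·f_B = 0.32 × 0.61 = 0.1952
Normaliser: 0.2788 + 0.1952 = 0.474
P(Group A | x) ≈ 0.5882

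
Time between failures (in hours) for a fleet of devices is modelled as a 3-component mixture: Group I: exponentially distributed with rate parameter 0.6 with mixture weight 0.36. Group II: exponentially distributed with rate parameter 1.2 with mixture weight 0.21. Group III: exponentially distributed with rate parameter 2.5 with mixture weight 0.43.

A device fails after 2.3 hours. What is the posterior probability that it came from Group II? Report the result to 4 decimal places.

Posterior ∝ prior × likelihood, so P(k | x) ∝ w_k f_k(x); normalise over all components.
Exponential densities:
  f_I = 0.6·e^(−0.6·2.3) = 0.6·e^(−1.3800) = 0.150947
  f_II = 1.2·e^(−1.2·2.3) = 1.2·e^(−2.7600) = 0.0759501
  f_III = 2.5·e^(−2.5·2.3) = 2.5·e^(−5.7500) = 0.00795695
Unnormalised posteriors:
  w_I·f_I = 0.36 × 0.150947 = 0.054341
  w_II·f_II = 0.21 × 0.0759501 = 0.0159495
  w_III·f_III = 0.43 × 0.00795695 = 0.00342149
Marginal: 0.054341 + 0.0159495 + 0.00342149 = 0.073712
P(Group II | data) = 0.0159495 / 0.073712 ≈ 0.2164

0.2164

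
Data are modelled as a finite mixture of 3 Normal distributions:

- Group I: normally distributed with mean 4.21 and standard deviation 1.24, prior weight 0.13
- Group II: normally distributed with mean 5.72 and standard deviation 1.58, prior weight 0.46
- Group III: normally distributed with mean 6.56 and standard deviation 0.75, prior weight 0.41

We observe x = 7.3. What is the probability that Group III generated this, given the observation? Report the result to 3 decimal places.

0.650

P(component k | x) = P(Z=k)·f_k(x) / marginal(x), where marginal(x) = Σ_j P(Z=j)·f_j(x).
Component likelihoods at x = 7.3:
  p_I = (1/(1.24·√(2π)))·exp(−(7.3−4.21)²/(2·1.24²)) = 0.321728·exp(-3.10487) = 0.0144231
  p_II = (1/(1.58·√(2π)))·exp(−(7.3−5.72)²/(2·1.58²)) = 0.252495·exp(-0.50000) = 0.153146
  p_III = (1/(0.75·√(2π)))·exp(−(7.3−6.56)²/(2·0.75²)) = 0.531923·exp(-0.48676) = 0.326929
Weight by the priors:
  P(Z=I)·p_I = 0.13 × 0.0144231 = 0.00187501
  P(Z=II)·p_II = 0.46 × 0.153146 = 0.0704472
  P(Z=III)·p_III = 0.41 × 0.326929 = 0.134041
Normaliser: 0.00187501 + 0.0704472 + 0.134041 = 0.206363
P(Group III | data) = 0.134041 / 0.206363 ≈ 0.650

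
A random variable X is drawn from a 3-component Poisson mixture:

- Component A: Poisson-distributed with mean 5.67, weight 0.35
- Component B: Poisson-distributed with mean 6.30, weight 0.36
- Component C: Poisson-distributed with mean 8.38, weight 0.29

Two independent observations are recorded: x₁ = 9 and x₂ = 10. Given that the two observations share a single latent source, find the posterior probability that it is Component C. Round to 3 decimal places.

0.660

By Bayes' theorem, P(k | x) = w_k f_k(x) / Σ_j w_j f_j(x).
Since both observations come from the same component, the likelihood for component k is f_k(x₁)·f_k(x₂).
  L_A = [e^(−5.67)·5.67^9/9! = 0.0575486] × [0.0326301] = 0.00187781
  L_B = [e^(−6.30)·6.30^9/9! = 0.0791128] × [0.0498411] = 0.00394306
  L_C = [e^(−8.38)·8.38^9/9! = 0.128838] × [0.107967] = 0.0139102
Unnormalised posteriors:
  w_A·L_A = 0.35 × 0.00187781 = 0.000657235
  w_B·L_B = 0.36 × 0.00394306 = 0.0014195
  w_C·L_C = 0.29 × 0.0139102 = 0.00403397
Sum: 0.000657235 + 0.0014195 + 0.00403397 = 0.00611071
So the posterior for Component C is 0.00403397 / 0.00611071 ≈ 0.660.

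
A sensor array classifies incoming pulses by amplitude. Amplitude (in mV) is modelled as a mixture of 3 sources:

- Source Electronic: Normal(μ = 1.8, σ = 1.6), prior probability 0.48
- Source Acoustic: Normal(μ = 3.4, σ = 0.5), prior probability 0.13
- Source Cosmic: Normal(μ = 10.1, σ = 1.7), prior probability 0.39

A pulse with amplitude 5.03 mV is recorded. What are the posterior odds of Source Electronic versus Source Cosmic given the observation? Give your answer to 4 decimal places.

14.5531

The posterior odds equal the prior odds times the likelihood ratio: (π_i/π_j)·(f_i(x)/f_j(x)).
Normal densities:
  p_Electronic = (1/(1.6·√(2π)))·exp(−(5.03−1.8)²/(2·1.6²)) = 0.249339·exp(-2.03768) = 0.0324967
  p_Acoustic = (1/(0.5·√(2π)))·exp(−(5.03−3.4)²/(2·0.5²)) = 0.797885·exp(-5.31380) = 0.00392813
  p_Cosmic = (1/(1.7·√(2π)))·exp(−(5.03−10.1)²/(2·1.7²)) = 0.234672·exp(-4.44721) = 0.00274828
Odds = (0.48/0.39) × (0.0324967/0.00274828) = 1.23077 × 11.8244 ≈ 14.5531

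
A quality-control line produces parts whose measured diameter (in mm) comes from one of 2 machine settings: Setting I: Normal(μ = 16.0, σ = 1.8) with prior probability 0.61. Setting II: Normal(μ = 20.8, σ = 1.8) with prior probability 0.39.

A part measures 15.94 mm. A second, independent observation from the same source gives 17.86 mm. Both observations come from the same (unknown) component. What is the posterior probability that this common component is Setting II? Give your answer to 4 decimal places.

0.0075

Posterior ∝ prior × likelihood, so P(k | x) ∝ π_k f_k(x); normalise over all components.
Since both observations come from the same component, the likelihood for component k is f_k(x₁)·f_k(x₂).
  f_I = [0.221512] × [0.129949] = 0.0287852
  f_II = [0.00578941] × [0.0583898] = 0.000338042
Multiply by the mixture weights:
  π_I·f_I = 0.61 × 0.0287852 = 0.017559
  π_II·f_II = 0.39 × 0.000338042 = 0.000131837
Sum: 0.017559 + 0.000131837 = 0.0176908
P(Setting II | data) = 0.000131837 / 0.0176908 ≈ 0.0075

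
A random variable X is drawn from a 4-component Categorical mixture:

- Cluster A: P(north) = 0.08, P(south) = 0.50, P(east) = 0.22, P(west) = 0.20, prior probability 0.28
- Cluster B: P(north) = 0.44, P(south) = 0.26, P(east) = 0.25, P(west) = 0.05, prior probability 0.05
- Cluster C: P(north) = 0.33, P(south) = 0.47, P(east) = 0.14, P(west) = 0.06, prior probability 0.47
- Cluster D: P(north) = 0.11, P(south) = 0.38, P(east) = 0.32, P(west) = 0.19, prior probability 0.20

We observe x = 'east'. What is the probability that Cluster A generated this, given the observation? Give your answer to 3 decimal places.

0.302

By Bayes' theorem, P(k | x) = w_k f_k(x) / Σ_j w_j f_j(x).
Categorical probabilities:
  p_A = 0.22
  p_B = 0.25
  p_C = 0.14
  p_D = 0.32
Multiply by the mixture weights:
  w_A·p_A = 0.28 × 0.22 = 0.0616
  w_B·p_B = 0.05 × 0.25 = 0.0125
  w_C·p_C = 0.47 × 0.14 = 0.0658
  w_D·p_D = 0.20 × 0.32 = 0.064
Normaliser: 0.0616 + 0.0125 + 0.0658 + 0.064 = 0.2039
So the posterior for Cluster A is 0.0616 / 0.2039 ≈ 0.302.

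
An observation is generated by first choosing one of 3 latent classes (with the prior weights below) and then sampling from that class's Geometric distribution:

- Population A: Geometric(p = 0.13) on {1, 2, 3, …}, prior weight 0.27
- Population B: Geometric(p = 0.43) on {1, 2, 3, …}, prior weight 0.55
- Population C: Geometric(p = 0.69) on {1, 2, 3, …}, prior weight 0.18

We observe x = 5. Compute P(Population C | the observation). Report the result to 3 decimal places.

0.025

Posterior ∝ prior × likelihood, so P(k | x) ∝ π_k f_k(x); normalise over all components.
Geometric probabilities:
  p_A = 0.0744767
  p_B = 0.0453908
  p_C = 0.00637229
Unnormalised posteriors:
  π_A·p_A = 0.27 × 0.0744767 = 0.0201087
  π_B·p_B = 0.55 × 0.0453908 = 0.0249649
  π_C·p_C = 0.18 × 0.00637229 = 0.00114701
Sum: 0.0201087 + 0.0249649 + 0.00114701 = 0.0462207
P(Population C | data) ≈ 0.025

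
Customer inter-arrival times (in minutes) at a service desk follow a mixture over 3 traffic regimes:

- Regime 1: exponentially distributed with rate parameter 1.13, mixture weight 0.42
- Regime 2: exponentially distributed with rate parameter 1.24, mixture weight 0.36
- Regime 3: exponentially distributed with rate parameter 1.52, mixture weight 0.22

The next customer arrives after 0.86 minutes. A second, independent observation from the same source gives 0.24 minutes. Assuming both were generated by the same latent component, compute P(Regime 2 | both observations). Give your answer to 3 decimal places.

0.361

Apply Bayes' rule: the posterior for each component is proportional to its prior times its likelihood at x.
Since both observations come from the same component, the likelihood for component k is f_k(x₁)·f_k(x₂).
  L_1 = [1.13·e^(−1.13·0.86) = 1.13·e^(−0.9718) = 0.427593] × [0.861584] = 0.368408
  L_2 = [1.24·e^(−1.24·0.86) = 1.24·e^(−1.0664) = 0.426865] × [0.920822] = 0.393066
  L_3 = [1.52·e^(−1.52·0.86) = 1.52·e^(−1.3072) = 0.411276] × [1.05539] = 0.434057
Prior × likelihood for each component:
  w_1·L_1 = 0.42 × 0.368408 = 0.154731
  w_2·L_2 = 0.36 × 0.393066 = 0.141504
  w_3·L_3 = 0.22 × 0.434057 = 0.0954925
Evidence: 0.154731 + 0.141504 + 0.0954925 = 0.391728
Responsibility of Regime 2: 0.141504 / 0.391728 ≈ 0.361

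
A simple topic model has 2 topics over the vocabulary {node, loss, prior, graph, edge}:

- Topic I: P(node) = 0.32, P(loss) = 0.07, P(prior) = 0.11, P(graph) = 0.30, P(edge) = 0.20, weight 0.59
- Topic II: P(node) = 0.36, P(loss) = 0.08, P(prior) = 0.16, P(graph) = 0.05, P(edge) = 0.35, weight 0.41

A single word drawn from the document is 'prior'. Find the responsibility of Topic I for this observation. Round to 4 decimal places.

0.4973

Apply Bayes' rule: the posterior for each component is proportional to its prior times its likelihood at x.
Component likelihoods at x = 'prior':
  f_I = 0.11
  f_II = 0.16
Prior × likelihood for each component:
  π_I·f_I = 0.59 × 0.11 = 0.0649
  π_II·f_II = 0.41 × 0.16 = 0.0656
Denominator: 0.0649 + 0.0656 = 0.1305
So the posterior for Topic I is 0.0649 / 0.1305 ≈ 0.4973.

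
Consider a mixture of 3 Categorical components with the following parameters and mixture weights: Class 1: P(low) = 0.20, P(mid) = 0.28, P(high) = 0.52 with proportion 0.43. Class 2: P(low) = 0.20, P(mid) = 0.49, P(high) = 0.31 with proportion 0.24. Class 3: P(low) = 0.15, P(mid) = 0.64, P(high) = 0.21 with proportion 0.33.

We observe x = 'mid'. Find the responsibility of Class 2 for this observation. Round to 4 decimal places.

0.2618

Apply Bayes' rule: the posterior for each component is proportional to its prior times its likelihood at x.
Evaluate each component's likelihood at the observed value:
  L_1 = P(mid | comp) = 0.28
  L_2 = P(mid | comp) = 0.49
  L_3 = P(mid | comp) = 0.64
Multiply by the mixture weights:
  π_1·L_1 = 0.43 × 0.28 = 0.1204
  π_2·L_2 = 0.24 × 0.49 = 0.1176
  π_3·L_3 = 0.33 × 0.64 = 0.2112
Marginal: 0.1204 + 0.1176 + 0.2112 = 0.4492
P(Class 2 | data) = 0.1176 / 0.4492 ≈ 0.2618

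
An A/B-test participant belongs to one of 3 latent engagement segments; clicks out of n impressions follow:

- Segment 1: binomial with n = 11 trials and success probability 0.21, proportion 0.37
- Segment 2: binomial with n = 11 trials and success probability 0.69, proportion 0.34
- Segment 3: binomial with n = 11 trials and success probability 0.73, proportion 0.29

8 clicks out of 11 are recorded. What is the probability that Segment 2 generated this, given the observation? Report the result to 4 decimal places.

By Bayes' theorem, P(k | x) = P(Z=k) f_k(x) / Σ_j P(Z=j) f_j(x).
Binomial probabilities:
  p_1 = 0.000307694
  p_2 = 0.252558
  p_3 = 0.261914
Weight by the priors:
  P(Z=1)·p_1 = 0.37 × 0.000307694 = 0.000113847
  P(Z=2)·p_2 = 0.34 × 0.252558 = 0.0858698
  P(Z=3)·p_3 = 0.29 × 0.261914 = 0.075955
Evidence: 0.000113847 + 0.0858698 + 0.075955 = 0.161939
P(Segment 2 | 8 clicks out of 11) = 0.0858698 / 0.161939 ≈ 0.5303

0.5303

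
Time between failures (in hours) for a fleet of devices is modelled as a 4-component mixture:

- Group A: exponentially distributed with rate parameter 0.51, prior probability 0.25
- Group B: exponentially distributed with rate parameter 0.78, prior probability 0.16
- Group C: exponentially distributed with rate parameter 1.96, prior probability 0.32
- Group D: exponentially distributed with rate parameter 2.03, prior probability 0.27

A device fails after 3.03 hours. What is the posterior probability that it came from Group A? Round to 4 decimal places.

Posterior ∝ prior × likelihood, so P(k | x) ∝ π_k f_k(x); normalise over all components.
Exponential densities:
  f_A = 0.51·e^(−0.51·3.03) = 0.51·e^(−1.5453) = 0.108756
  f_B = 0.78·e^(−0.78·3.03) = 0.78·e^(−2.3634) = 0.0733978
  f_C = 1.96·e^(−1.96·3.03) = 1.96·e^(−5.9388) = 0.00516497
  f_D = 2.03·e^(−2.03·3.03) = 2.03·e^(−6.1509) = 0.00432707
Prior × likelihood for each component:
  π_A·f_A = 0.25 × 0.108756 = 0.0271891
  π_B·f_B = 0.16 × 0.0733978 = 0.0117436
  π_C·f_C = 0.32 × 0.00516497 = 0.00165279
  π_D·f_D = 0.27 × 0.00432707 = 0.00116831
Marginal: 0.0271891 + 0.0117436 + 0.00165279 + 0.00116831 = 0.0417539
P(Group A | the observation) = 0.0271891 / 0.0417539 ≈ 0.6512

0.6512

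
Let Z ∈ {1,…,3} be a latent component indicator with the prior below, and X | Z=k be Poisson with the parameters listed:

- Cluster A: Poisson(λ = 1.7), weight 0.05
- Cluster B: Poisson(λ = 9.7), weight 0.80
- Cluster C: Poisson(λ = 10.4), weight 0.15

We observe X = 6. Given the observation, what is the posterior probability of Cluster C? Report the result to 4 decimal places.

0.1233

The responsibility of component k is π_k f_k(x) divided by Σ_j π_j f_j(x).
Evaluate each component's likelihood at the observed value:
  p_A = 0.00612436
  p_B = 0.0708992
  p_C = 0.0534817
Unnormalised posteriors:
  π_A·p_A = 0.05 × 0.00612436 = 0.000306218
  π_B·p_B = 0.80 × 0.0708992 = 0.0567194
  π_C·p_C = 0.15 × 0.0534817 = 0.00802225
Marginal: 0.000306218 + 0.0567194 + 0.00802225 = 0.0650478
P(Cluster C | 6) ≈ 0.1233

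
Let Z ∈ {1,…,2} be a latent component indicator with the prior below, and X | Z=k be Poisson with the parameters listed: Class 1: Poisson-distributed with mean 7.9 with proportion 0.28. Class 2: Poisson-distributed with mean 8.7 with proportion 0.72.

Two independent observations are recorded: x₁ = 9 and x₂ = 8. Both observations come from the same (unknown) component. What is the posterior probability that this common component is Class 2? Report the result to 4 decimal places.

0.7280

By Bayes' theorem, P(k | x) = P(Z=k) f_k(x) / Σ_j P(Z=j) f_j(x).
Since both observations come from the same component, the likelihood for component k is f_k(x₁)·f_k(x₂).
  L_1 = [e^(−7.9)·7.9^9/9! = 0.122449] × [0.139499] = 0.0170814
  L_2 = [e^(−8.7)·8.7^9/9! = 0.131084] × [0.135604] = 0.0177754
Weight by the priors:
  P(Z=1)·L_1 = 0.28 × 0.0170814 = 0.0047828
  P(Z=2)·L_2 = 0.72 × 0.0177754 = 0.0127983
Sum: 0.0047828 + 0.0127983 = 0.0175811
Responsibility of Class 2: 0.0127983 / 0.0175811 ≈ 0.7280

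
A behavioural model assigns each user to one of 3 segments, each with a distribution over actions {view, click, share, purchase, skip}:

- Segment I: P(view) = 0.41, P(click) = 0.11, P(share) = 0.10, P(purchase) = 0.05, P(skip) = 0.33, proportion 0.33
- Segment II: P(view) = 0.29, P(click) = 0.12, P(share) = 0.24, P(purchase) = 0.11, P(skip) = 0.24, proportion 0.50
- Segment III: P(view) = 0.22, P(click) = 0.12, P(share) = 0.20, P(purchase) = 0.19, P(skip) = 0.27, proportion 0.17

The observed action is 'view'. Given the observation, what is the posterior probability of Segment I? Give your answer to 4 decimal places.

0.4259

P(component k | x) = π_k·f_k(x) / marginal(x), where marginal(x) = Σ_j π_j·f_j(x).
Component likelihoods at x = 'view':
  p_I = P(view | comp) = 0.41
  p_II = P(view | comp) = 0.29
  p_III = P(view | comp) = 0.22
Unnormalised posteriors:
  π_I·p_I = 0.33 × 0.41 = 0.1353
  π_II·p_II = 0.50 × 0.29 = 0.145
  π_III·p_III = 0.17 × 0.22 = 0.0374
Marginal: 0.1353 + 0.145 + 0.0374 = 0.3177
P(Segment I | the observation) ≈ 0.4259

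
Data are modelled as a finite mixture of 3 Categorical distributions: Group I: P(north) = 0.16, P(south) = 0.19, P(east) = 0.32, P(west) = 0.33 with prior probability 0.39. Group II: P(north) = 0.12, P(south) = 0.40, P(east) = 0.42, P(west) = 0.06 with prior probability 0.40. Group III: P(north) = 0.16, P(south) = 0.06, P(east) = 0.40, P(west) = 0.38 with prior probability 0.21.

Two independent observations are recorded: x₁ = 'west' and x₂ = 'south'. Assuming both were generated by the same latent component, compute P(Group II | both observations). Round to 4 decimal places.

P(component k | x) = P(Z=k)·f_k(x) / marginal(x), where marginal(x) = Σ_j P(Z=j)·f_j(x).
Since both observations come from the same component, the likelihood for component k is f_k(x₁)·f_k(x₂).
  f_I = [P(west | comp) = 0.33] × [0.19] = 0.0627
  f_II = [P(west | comp) = 0.06] × [0.4] = 0.024
  f_III = [P(west | comp) = 0.38] × [0.06] = 0.0228
Unnormalised posteriors:
  P(Z=I)·f_I = 0.39 × 0.0627 = 0.024453
  P(Z=II)·f_II = 0.40 × 0.024 = 0.0096
  P(Z=III)·f_III = 0.21 × 0.0228 = 0.004788
Evidence: 0.024453 + 0.0096 + 0.004788 = 0.038841
P(Group II | x₁,x₂) ≈ 0.2472

0.2472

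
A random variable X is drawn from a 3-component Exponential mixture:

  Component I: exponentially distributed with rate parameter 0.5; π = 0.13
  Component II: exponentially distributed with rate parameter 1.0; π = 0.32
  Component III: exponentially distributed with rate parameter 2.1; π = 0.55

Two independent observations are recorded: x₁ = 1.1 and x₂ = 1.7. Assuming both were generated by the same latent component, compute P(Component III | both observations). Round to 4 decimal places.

0.1979

Posterior ∝ prior × likelihood, so P(k | x) ∝ P(Z=k) f_k(x); normalise over all components.
Since both observations come from the same component, the likelihood for component k is f_k(x₁)·f_k(x₂).
  f_I = [0.288475] × [0.213707] = 0.0616492
  f_II = [0.332871] × [0.182684] = 0.0608101
  f_III = [0.208449] × [0.0591273] = 0.012325
Weight by the priors:
  P(Z=I)·f_I = 0.13 × 0.0616492 = 0.0080144
  P(Z=II)·f_II = 0.32 × 0.0608101 = 0.0194592
  P(Z=III)·f_III = 0.55 × 0.012325 = 0.00677875
Denominator: 0.0080144 + 0.0194592 + 0.00677875 = 0.0342524
Responsibility of Component III: 0.00677875 / 0.0342524 ≈ 0.1979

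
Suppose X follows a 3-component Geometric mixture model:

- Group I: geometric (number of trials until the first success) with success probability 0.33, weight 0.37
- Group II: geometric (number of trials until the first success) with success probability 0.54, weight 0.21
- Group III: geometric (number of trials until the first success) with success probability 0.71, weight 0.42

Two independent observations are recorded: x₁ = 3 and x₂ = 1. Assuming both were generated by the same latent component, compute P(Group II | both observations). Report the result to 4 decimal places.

P(component k | x) = π_k·f_k(x) / marginal(x), where marginal(x) = Σ_j π_j·f_j(x).
Since both observations come from the same component, the likelihood for component k is f_k(x₁)·f_k(x₂).
  p_I = [0.33·(1−0.33)^2 = 0.33·0.4489 = 0.148137] × [0.33] = 0.0488852
  p_II = [0.54·(1−0.54)^2 = 0.54·0.2116 = 0.114264] × [0.54] = 0.0617026
  p_III = [0.71·(1−0.71)^2 = 0.71·0.0841 = 0.059711] × [0.71] = 0.0423948
Unnormalised posteriors:
  π_I·p_I = 0.37 × 0.0488852 = 0.0180875
  π_II·p_II = 0.21 × 0.0617026 = 0.0129575
  π_III·p_III = 0.42 × 0.0423948 = 0.0178058
Denominator: 0.0180875 + 0.0129575 + 0.0178058 = 0.0488509
P(Group II | data) = 0.0129575 / 0.0488509 ≈ 0.2652

0.2652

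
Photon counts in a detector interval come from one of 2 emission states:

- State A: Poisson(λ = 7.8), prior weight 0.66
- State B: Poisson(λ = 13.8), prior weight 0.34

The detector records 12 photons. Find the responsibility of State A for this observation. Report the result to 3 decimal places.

P(component k | x) = π_k·f_k(x) / marginal(x), where marginal(x) = Σ_j π_j·f_j(x).
Poisson probabilities:
  f_A = 0.0433812
  f_B = 0.101146
Weight by the priors:
  π_A·f_A = 0.66 × 0.0433812 = 0.0286316
  π_B·f_B = 0.34 × 0.101146 = 0.0343896
Denominator: 0.0286316 + 0.0343896 = 0.0630212
P(State A | the observation) = 0.0286316 / 0.0630212 ≈ 0.454

0.454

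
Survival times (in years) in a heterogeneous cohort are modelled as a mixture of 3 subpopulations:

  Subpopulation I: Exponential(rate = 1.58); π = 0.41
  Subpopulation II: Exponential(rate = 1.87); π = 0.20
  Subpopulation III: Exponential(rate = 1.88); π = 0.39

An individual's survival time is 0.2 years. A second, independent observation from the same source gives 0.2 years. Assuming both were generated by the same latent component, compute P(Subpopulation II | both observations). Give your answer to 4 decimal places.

0.2171

P(component k | x) = π_k·f_k(x) / marginal(x), where marginal(x) = Σ_j π_j·f_j(x).
Since both observations come from the same component, the likelihood for component k is f_k(x₁)·f_k(x₂).
  L_I = [1.58·e^(−1.58·0.2) = 1.58·e^(−0.3160) = 1.15191] × [1.15191] = 1.32691
  L_II = [1.87·e^(−1.87·0.2) = 1.87·e^(−0.3740) = 1.28652] × [1.28652] = 1.65513
  L_III = [1.88·e^(−1.88·0.2) = 1.88·e^(−0.3760) = 1.29081] × [1.29081] = 1.6662
Unnormalised posteriors:
  π_I·L_I = 0.41 × 1.32691 = 0.544031
  π_II·L_II = 0.20 × 1.65513 = 0.331025
  π_III·L_III = 0.39 × 1.6662 = 0.649817
Evidence: 0.544031 + 0.331025 + 0.649817 = 1.52487
Responsibility of Subpopulation II: 0.331025 / 1.52487 ≈ 0.2171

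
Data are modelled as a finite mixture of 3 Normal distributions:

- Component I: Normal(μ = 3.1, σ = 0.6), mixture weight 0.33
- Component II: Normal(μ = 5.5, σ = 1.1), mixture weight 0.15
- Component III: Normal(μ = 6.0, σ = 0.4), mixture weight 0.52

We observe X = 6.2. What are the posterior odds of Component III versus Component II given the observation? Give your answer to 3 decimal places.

10.301

Only the two components matter; the odds are (π_i f_i(x)) / (π_j f_j(x)).
Evaluate each component's likelihood at the observed value:
  f_I = (1/(0.6·√(2π)))·exp(−(6.2−3.1)²/(2·0.6²)) = 0.664904·exp(-13.34722) = 1.06202e-06
  f_II = (1/(1.1·√(2π)))·exp(−(6.2−5.5)²/(2·1.1²)) = 0.362675·exp(-0.20248) = 0.296198
  f_III = (1/(0.4·√(2π)))·exp(−(6.2−6.0)²/(2·0.4²)) = 0.997356·exp(-0.12500) = 0.880163
Odds = (0.52/0.15) × (0.880163/0.296198) = 3.46667 × 2.97154 ≈ 10.301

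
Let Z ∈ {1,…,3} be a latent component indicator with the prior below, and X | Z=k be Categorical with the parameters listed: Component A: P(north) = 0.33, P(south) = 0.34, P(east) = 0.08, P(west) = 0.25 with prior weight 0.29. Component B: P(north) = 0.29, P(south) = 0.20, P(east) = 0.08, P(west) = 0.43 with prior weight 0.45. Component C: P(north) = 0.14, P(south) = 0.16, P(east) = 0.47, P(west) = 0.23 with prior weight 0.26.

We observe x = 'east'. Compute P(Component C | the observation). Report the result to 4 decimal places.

The responsibility of component k is w_k f_k(x) divided by Σ_j w_j f_j(x).
Categorical probabilities:
  f_A = P(east | comp) = 0.08
  f_B = P(east | comp) = 0.08
  f_C = P(east | comp) = 0.47
Unnormalised posteriors:
  w_A·f_A = 0.29 × 0.08 = 0.0232
  w_B·f_B = 0.45 × 0.08 = 0.036
  w_C·f_C = 0.26 × 0.47 = 0.1222
Normaliser: 0.0232 + 0.036 + 0.1222 = 0.1814
P(Component C | data) = 0.1222 / 0.1814 ≈ 0.6736

0.6736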